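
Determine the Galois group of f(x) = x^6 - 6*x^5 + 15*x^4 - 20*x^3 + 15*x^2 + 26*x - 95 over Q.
The polynomial f is an irreducible sextic over Q, so G = Gal(f/Q) is one of the 16 transitive subgroups 6T1, ..., 6T16 of S_6. The discriminant of f is 53451941740544, which is not a perfect square, so G is not contained in A_6. The transitive groups of degree 6 not contained in A_6 are: C_6 (6T1, order 6), S_3 (6T2, order 6), D_6 (6T3, order 12), C_3 x S_3 (6T5, order 18), A_4 x C_2 (6T6, order 24), S_4 (6T8, order 24), S_3 x S_3 (6T9, order 36), S_4 x C_2 (6T11, order 48), (S_3 x S_3) : C_2 (6T13, order 72), PGL(2,5) (6T14, order 120), S_6 (6T16, order 720). By Dedekind's theorem, for a prime p not dividing disc(f) the degrees of the irreducible factors of f mod p form the cycle type of an element of G. Factoring f modulo the 3 such primes p <= 7 (skipping 2, which divides the discriminant), each new pattern first appears at: mod 3: f = (x^6 + x^3 + 2x + 1), pattern 6; mod 5: f = (x)(x^5 + 4x^4 + 1), pattern 5+1; mod 7: f = (x^2 + x + 6)(x^4 + 2x^2 + 6x + 4), pattern 4+2. No other pattern occurs in this range, so the set of observed cycle types is {6, 5+1, 4+2}. Among the candidates above, the only group containing elements of all these cycle types is S_6 (6T16); every other candidate lacks at least one of them. Hence G = S_6 (6T16), of order 720.

S_6 (order 720)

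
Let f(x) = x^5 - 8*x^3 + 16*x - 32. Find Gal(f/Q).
The polynomial f is an irreducible quintic over Q, so G = Gal(f/Q) is a transitive subgroup of S_5: one of C_5 (5T1, order 5), D_5 (5T2, order 10), F_20 (5T3, order 20), A_5 (5T4, order 60) or S_5 (5T5, order 120). The discriminant of f is 3008364544, which is not a perfect square, so G is not contained in A_5. The transitive groups of degree 5 not contained in A_5 are: F_20 (5T3, order 20), S_5 (5T5, order 120). By Dedekind's theorem, for a prime p not dividing disc(f) the degrees of the irreducible factors of f mod p form the cycle type of an element of G. Factoring f modulo the 3 such primes p <= 7 (skipping 2, which divides the discriminant), each new pattern first appears at: mod 3: f = (x^5 + x^3 + x + 1), pattern 5; mod 7: f = (x^2 + 3x + 1)(x^3 + 4x^2 + 3), pattern 3+2. No other pattern occurs in this range, so the set of observed cycle types is {5, 3+2}. Among the candidates above, the only group containing elements of all these cycle types is S_5 (5T5) — F_20 (5T3) lacks at least one of them. Hence G = S_5 (5T5), of order 120.

S_5, the symmetric group on 5 letters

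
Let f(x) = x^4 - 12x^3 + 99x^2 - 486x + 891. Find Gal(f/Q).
S_4 (also written S4)

The polynomial is an irreducible quartic over Q and its discriminant is 1947199824, which is not a perfect square, so the Galois group is not contained in A_4. The resolvent cubic y^3 - 99*y^2 + 2268*y - 11664 is irreducible over Q. An irreducible resolvent with non-square discriminant gives S_4.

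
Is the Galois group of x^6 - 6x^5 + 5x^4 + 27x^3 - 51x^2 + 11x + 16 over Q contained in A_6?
The polynomial is irreducible of degree 6 over Q. Its discriminant is 30991489 = 5567^2, a perfect square. A Galois group lies in the alternating group exactly when the discriminant is a square in Q, so the Galois group (PSL(2,5)) is contained in A_6.

Yes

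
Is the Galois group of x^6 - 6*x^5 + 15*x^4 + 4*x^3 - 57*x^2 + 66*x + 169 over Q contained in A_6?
No

The polynomial is irreducible of degree 6 over Q. Its discriminant is -190210142896128, which is not a perfect square. A Galois group lies in the alternating group exactly when the discriminant is a square in Q, so the Galois group (C_3 x S_3) is not contained in A_6.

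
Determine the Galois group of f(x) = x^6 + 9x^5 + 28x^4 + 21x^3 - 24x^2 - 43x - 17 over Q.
S_4, S_4(6c), the S_4-action on 6 points not in A_6

The polynomial f is an irreducible sextic over Q, so G = Gal(f/Q) is one of the 16 transitive subgroups 6T1, ..., 6T16 of S_6. The discriminant of f is 54786284800, which is not a perfect square, so G is not contained in A_6. The transitive groups of degree 6 not contained in A_6 are: C_6 (6T1, order 6), S_3 (6T2, order 6), D_6 (6T3, order 12), C_3 x S_3 (6T5, order 18), A_4 x C_2 (6T6, order 24), S_4 (6T8, order 24), S_3 x S_3 (6T9, order 36), S_4 x C_2 (6T11, order 48), (S_3 x S_3) : C_2 (6T13, order 72), PGL(2,5) (6T14, order 120), S_6 (6T16, order 720). By Dedekind's theorem, for a prime p not dividing disc(f) the degrees of the irreducible factors of f mod p form the cycle type of an element of G. Factoring f modulo the 22 such primes p <= 101 (skipping 2, 5, 13, 37, which divide the discriminant), each new pattern first appears at: mod 3: f = (x^3 + x^2 + 2x + 1)(x^3 + 2x^2 + 1), pattern 3+3; mod 17: f = (x)(x + 14)(x^4 + 12x^3 + 13x^2 + 9x + 3), pattern 4+1+1; mod 31: f = (x^2 + 4x + 13)(x^2 + 10x + 13)(x^2 + 26x + 1), pattern 2+2+2; mod 67: f = (x + 43)(x + 52)(x^2 + 14x + 5)(x^2 + 34x + 54), pattern 2+2+1+1. No other pattern occurs in this range, so the set of observed cycle types is {3+3, 4+1+1, 2+2+2, 2+2+1+1}. The candidates containing elements of all these cycle types are S_4 (6T8) of order 24, S_4 x C_2 (6T11) of order 48, PGL(2,5) (6T14) of order 120, S_6 (6T16) of order 720; the others are excluded. The observed types are precisely the cycle types that occur in S_4 (6T8) (apart from the identity). Each of the other remaining candidates has further cycle types, and by the Chebotarev density theorem the matching factorization patterns would occur for a proportion of primes equal to their share of the group: S_4 x C_2 (6T11) additionally contains elements of type 6, 4+2, 2+1+1+1+1 (17 of its 48 elements, about 35% of primes); PGL(2,5) (6T14) additionally contains elements of type 6, 5+1 (44 of its 120 elements, about 37% of primes); S_6 (6T16) additionally contains elements of type 6, 5+1, 4+2, 3+2+1, 3+1+1+1, 2+1+1+1+1 (529 of its 720 elements, about 73% of primes). None of the 22 primes tested shows any such pattern (for each of these groups the chance of that is below 10^-4), which rules them out. Hence G = S_4 (6T8), of order 24.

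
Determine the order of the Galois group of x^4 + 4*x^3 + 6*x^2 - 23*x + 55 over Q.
24

The degree of the splitting field over Q equals the order of the Galois group, so first determine the group. The polynomial is an irreducible quartic over Q and its discriminant is 121699989, which is not a perfect square, so the Galois group is not contained in A_4. The resolvent cubic y^3 - 6*y^2 - 312*y - 89 is irreducible over Q. An irreducible resolvent with non-square discriminant gives S_4. The Galois group S_4 (4T5) has order 24, so the splitting field has degree 24 over Q.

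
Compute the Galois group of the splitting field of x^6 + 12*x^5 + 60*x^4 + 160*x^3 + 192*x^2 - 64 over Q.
The polynomial f is an irreducible sextic over Q, so G = Gal(f/Q) is one of the 16 transitive subgroups 6T1, ..., 6T16 of S_6. The discriminant of f is -450868486864896, which is not a perfect square, so G is not contained in A_6. The transitive groups of degree 6 not contained in A_6 are: C_6 (6T1, order 6), S_3 (6T2, order 6), D_6 (6T3, order 12), C_3 x S_3 (6T5, order 18), A_4 x C_2 (6T6, order 24), S_4 (6T8, order 24), S_3 x S_3 (6T9, order 36), S_4 x C_2 (6T11, order 48), (S_3 x S_3) : C_2 (6T13, order 72), PGL(2,5) (6T14, order 120), S_6 (6T16, order 720). By Dedekind's theorem, for a prime p not dividing disc(f) the degrees of the irreducible factors of f mod p form the cycle type of an element of G. Factoring f modulo the 33 such primes p <= 149 (skipping 2, 3, which divide the discriminant), each new pattern first appears at: mod 5: f = (x^3 + x + 4)(x^3 + 2x^2 + 4x + 4), pattern 3+3; mod 7: f = (x^6 + 5x^5 + 4x^4 + 6x^3 + 3x^2 + 6), pattern 6; mod 17: f = (x + 1)(x + 3)(x^2 + 4x + 10)(x^2 + 4x + 16), pattern 2+2+1+1; mod 19: f = (x + 5)(x + 8)(x + 15)(x + 18)(x^2 + 4x + 11), pattern 2+1+1+1+1; mod 71: f = (x^2 + 4x + 33)(x^2 + 4x + 53)(x^2 + 4x + 68), pattern 2+2+2. No other pattern occurs in this range, so the set of observed cycle types is {3+3, 6, 2+2+1+1, 2+1+1+1+1, 2+2+2}. The candidates containing elements of all these cycle types are A_4 x C_2 (6T6) of order 24, S_4 x C_2 (6T11) of order 48, (S_3 x S_3) : C_2 (6T13) of order 72, S_6 (6T16) of order 720; the others are excluded. The observed types are precisely the cycle types that occur in A_4 x C_2 (6T6) (apart from the identity). Each of the other remaining candidates has further cycle types, and by the Chebotarev density theorem the matching factorization patterns would occur for a proportion of primes equal to their share of the group: S_4 x C_2 (6T11) additionally contains elements of type 4+2, 4+1+1 (12 of its 48 elements, about 25% of primes); (S_3 x S_3) : C_2 (6T13) additionally contains elements of type 4+2, 3+2+1, 3+1+1+1 (34 of its 72 elements, about 47% of primes); S_6 (6T16) additionally contains elements of type 5+1, 4+2, 4+1+1, 3+2+1, 3+1+1+1 (484 of its 720 elements, about 67% of primes). None of the 33 primes tested shows any such pattern (for each of these groups the chance of that is below 10^-4), which rules them out. Hence G = A_4 x C_2 (6T6), of order 24.

A_4 x C_2 (also written A4xC2)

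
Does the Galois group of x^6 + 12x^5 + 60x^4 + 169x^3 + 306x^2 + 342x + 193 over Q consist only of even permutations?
No

The polynomial is irreducible of degree 6 over Q. Its discriminant is -945145936107, which is not a perfect square. A Galois group lies in the alternating group exactly when the discriminant is a square in Q, so the Galois group ((S_3 x S_3) : C_2) is not contained in A_6.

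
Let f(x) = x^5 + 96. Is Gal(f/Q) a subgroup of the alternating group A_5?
No

The polynomial is irreducible of degree 5 over Q. Its discriminant is 265420800000, which is not a perfect square. A Galois group lies in the alternating group exactly when the discriminant is a square in Q, so the Galois group (F_20) is not contained in A_5.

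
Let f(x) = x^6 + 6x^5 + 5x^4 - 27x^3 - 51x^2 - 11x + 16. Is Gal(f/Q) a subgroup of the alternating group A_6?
Yes

The polynomial is irreducible of degree 6 over Q. Its discriminant is 30991489 = 5567^2, a perfect square. A Galois group lies in the alternating group exactly when the discriminant is a square in Q, so the Galois group (PSL(2,5)) is contained in A_6.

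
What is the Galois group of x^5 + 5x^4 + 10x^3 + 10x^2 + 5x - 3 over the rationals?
The polynomial f is an irreducible quintic over Q, so G = Gal(f/Q) is a transitive subgroup of S_5: one of C_5 (5T1, order 5), D_5 (5T2, order 10), F_20 (5T3, order 20), A_5 (5T4, order 60) or S_5 (5T5, order 120). The discriminant of f is 800000, which is not a perfect square, so G is not contained in A_5. The transitive groups of degree 5 not contained in A_5 are: F_20 (5T3, order 20), S_5 (5T5, order 120). By Dedekind's theorem, for a prime p not dividing disc(f) the degrees of the irreducible factors of f mod p form the cycle type of an element of G. Factoring f modulo the 18 such primes p <= 71 (skipping 2, 5, which divide the discriminant), each new pattern first appears at: mod 3: f = (x)(x^4 + 2x^3 + x^2 + x + 2), pattern 4+1; mod 11: f = (x^5 + 5x^4 + 10x^3 + 10x^2 + 5x + 8), pattern 5; mod 19: f = (x + 4)(x^2 + 6x + 14)(x^2 + 14x + 3), pattern 2+2+1. No other pattern occurs in this range, so the set of observed cycle types is {4+1, 5, 2+2+1}. The candidates containing elements of all these cycle types are F_20 (5T3) of order 20, S_5 (5T5) of order 120; the others are excluded. The observed types are precisely the cycle types that occur in F_20 (5T3) (apart from the identity). Each of the other remaining candidates has further cycle types, and by the Chebotarev density theorem the matching factorization patterns would occur for a proportion of primes equal to their share of the group: S_5 (5T5) additionally contains elements of type 3+2, 3+1+1, 2+1+1+1 (50 of its 120 elements, about 42% of primes). None of the 18 primes tested shows any such pattern (for each of these groups the chance of that is below 10^-4), which rules them out. Hence G = F_20 (5T3), of order 20.

F_20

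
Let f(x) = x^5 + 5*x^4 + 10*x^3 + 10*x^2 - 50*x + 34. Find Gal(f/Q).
The polynomial f is an irreducible quintic over Q, so G = Gal(f/Q) is a transitive subgroup of S_5: one of C_5 (5T1, order 5), D_5 (5T2, order 10), F_20 (5T3, order 20), A_5 (5T4, order 60) or S_5 (5T5, order 120). The discriminant of f is 58564000000 = 242000^2, a perfect square, so G is contained in A_5. The transitive groups of degree 5 contained in A_5 are: C_5 (5T1, order 5), D_5 (5T2, order 10), A_5 (5T4, order 60). By Dedekind's theorem, for a prime p not dividing disc(f) the degrees of the irreducible factors of f mod p form the cycle type of an element of G. Factoring f modulo the 3 such primes p <= 13 (skipping 2, 5, 11, which divide the discriminant), each new pattern first appears at: mod 3: f = (x^5 + 2x^4 + x^3 + x^2 + x + 1), pattern 5; mod 13: f = (x + 7)(x + 9)(x^3 + 2x^2 + 6x + 9), pattern 3+1+1. No other pattern occurs in this range, so the set of observed cycle types is {5, 3+1+1}. Among the candidates above, the only group containing elements of all these cycle types is A_5 (5T4) — each of C_5 (5T1), D_5 (5T2) lacks at least one of them. Hence G = A_5 (5T4), of order 60.

5T4: A_5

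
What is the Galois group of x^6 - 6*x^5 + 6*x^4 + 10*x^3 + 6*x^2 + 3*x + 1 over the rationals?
The polynomial f is an irreducible sextic over Q, so G = Gal(f/Q) is one of the 16 transitive subgroups 6T1, ..., 6T16 of S_6. The discriminant of f is -51195483, which is not a perfect square, so G is not contained in A_6. The transitive groups of degree 6 not contained in A_6 are: C_6 (6T1, order 6), S_3 (6T2, order 6), D_6 (6T3, order 12), C_3 x S_3 (6T5, order 18), A_4 x C_2 (6T6, order 24), S_4 (6T8, order 24), S_3 x S_3 (6T9, order 36), S_4 x C_2 (6T11, order 48), (S_3 x S_3) : C_2 (6T13, order 72), PGL(2,5) (6T14, order 120), S_6 (6T16, order 720). By Dedekind's theorem, for a prime p not dividing disc(f) the degrees of the irreducible factors of f mod p form the cycle type of an element of G. Factoring f modulo the 33 such primes p <= 149 (skipping 3, 17, which divide the discriminant), each new pattern first appears at: mod 2: f = (x^6 + x + 1), pattern 6; mod 7: f = (x + 1)(x + 4)(x + 6)(x^3 + 4x^2 + 5x + 5), pattern 3+1+1+1; mod 19: f = (x^3 + 16x^2 + 2x + 8)(x^3 + 16x^2 + 14x + 12), pattern 3+3; mod 53: f = (x^2 + 4x + 26)(x^2 + 45x + 37)(x^2 + 51x + 20), pattern 2+2+2; mod 73: f = (x + 5)(x + 17)(x + 18)(x + 48)(x + 62)(x + 63), pattern 1+1+1+1+1+1. No other pattern occurs in this range, so the set of observed cycle types is {6, 3+1+1+1, 3+3, 2+2+2, 1+1+1+1+1+1}. The candidates containing elements of all these cycle types are C_3 x S_3 (6T5) of order 18, S_3 x S_3 (6T9) of order 36, (S_3 x S_3) : C_2 (6T13) of order 72, S_6 (6T16) of order 720; the others are excluded. The observed types are precisely the cycle types that occur in C_3 x S_3 (6T5). Each of the other remaining candidates has further cycle types, and by the Chebotarev density theorem the matching factorization patterns would occur for a proportion of primes equal to their share of the group: S_3 x S_3 (6T9) additionally contains elements of type 2+2+1+1 (9 of its 36 elements, about 25% of primes); (S_3 x S_3) : C_2 (6T13) additionally contains elements of type 4+2, 3+2+1, 2+2+1+1, 2+1+1+1+1 (45 of its 72 elements, about 62% of primes); S_6 (6T16) additionally contains elements of type 5+1, 4+2, 4+1+1, 3+2+1, 2+2+1+1, 2+1+1+1+1 (504 of its 720 elements, about 70% of primes). None of the 33 primes tested shows any such pattern (for each of these groups the chance of that is below 10^-4), which rules them out. Hence G = C_3 x S_3 (6T5), of order 18.

C_3 x S_3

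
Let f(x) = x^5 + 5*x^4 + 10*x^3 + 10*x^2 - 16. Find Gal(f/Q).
D_5

The polynomial f is an irreducible quintic over Q, so G = Gal(f/Q) is a transitive subgroup of S_5: one of C_5 (5T1, order 5), D_5 (5T2, order 10), F_20 (5T3, order 20), A_5 (5T4, order 60) or S_5 (5T5, order 120). The discriminant of f is 64000000 = 8000^2, a perfect square, so G is contained in A_5. The transitive groups of degree 5 contained in A_5 are: C_5 (5T1, order 5), D_5 (5T2, order 10), A_5 (5T4, order 60). By Dedekind's theorem, for a prime p not dividing disc(f) the degrees of the irreducible factors of f mod p form the cycle type of an element of G. Factoring f modulo the 23 such primes p <= 97 (skipping 2, 5, which divide the discriminant), each new pattern first appears at: mod 3: f = (x + 1)(x^2 + 1)(x^2 + x + 2), pattern 2+2+1; mod 7: f = (x^5 + 5x^4 + 3x^3 + 3x^2 + 5), pattern 5. No other pattern occurs in this range, so the set of observed cycle types is {2+2+1, 5}. The candidates containing elements of all these cycle types are D_5 (5T2) of order 10, A_5 (5T4) of order 60; the others are excluded. The observed types are precisely the cycle types that occur in D_5 (5T2) (apart from the identity). Each of the other remaining candidates has further cycle types, and by the Chebotarev density theorem the matching factorization patterns would occur for a proportion of primes equal to their share of the group: A_5 (5T4) additionally contains elements of type 3+1+1 (20 of its 60 elements, about 33% of primes). None of the 23 primes tested shows any such pattern (for each of these groups the chance of that is below 10^-4), which rules them out. Hence G = D_5 (5T2), of order 10.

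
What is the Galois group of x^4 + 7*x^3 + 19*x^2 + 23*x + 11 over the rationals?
4T1: C_4

The polynomial is an irreducible quartic over Q and its discriminant is 125, which is not a perfect square, so the Galois group is not contained in A_4. The resolvent cubic y^3 - 19*y^2 + 117*y - 232 has exactly one rational root, so the Galois group is C_4 or D_4. The quartic becomes reducible over Q(sqrt(disc)), so the group is C_4.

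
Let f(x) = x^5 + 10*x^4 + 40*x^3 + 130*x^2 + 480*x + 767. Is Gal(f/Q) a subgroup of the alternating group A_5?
No

The polynomial is irreducible of degree 5 over Q. Its discriminant is 14867345703125, which is not a perfect square. A Galois group lies in the alternating group exactly when the discriminant is a square in Q, so the Galois group (F_20) is not contained in A_5.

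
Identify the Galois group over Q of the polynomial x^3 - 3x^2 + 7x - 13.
The polynomial is an irreducible cubic over Q and its discriminant is -1984, which is not a perfect square. For an irreducible cubic, a non-square discriminant gives Galois group S_3.

S_3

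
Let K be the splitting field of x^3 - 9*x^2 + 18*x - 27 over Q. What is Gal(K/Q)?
S_3 (also written S3)

The polynomial is an irreducible cubic over Q and its discriminant is -16767, which is not a perfect square. For an irreducible cubic, a non-square discriminant gives Galois group S_3.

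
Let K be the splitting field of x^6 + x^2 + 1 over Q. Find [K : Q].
The degree of the splitting field over Q equals the order of the Galois group, so first determine the group. The polynomial f is an irreducible sextic over Q, so G = Gal(f/Q) is one of the 16 transitive subgroups 6T1, ..., 6T16 of S_6. The discriminant of f is -61504, which is not a perfect square, so G is not contained in A_6. The transitive groups of degree 6 not contained in A_6 are: C_6 (6T1, order 6), S_3 (6T2, order 6), D_6 (6T3, order 12), C_3 x S_3 (6T5, order 18), A_4 x C_2 (6T6, order 24), S_4 (6T8, order 24), S_3 x S_3 (6T9, order 36), S_4 x C_2 (6T11, order 48), (S_3 x S_3) : C_2 (6T13, order 72), PGL(2,5) (6T14, order 120), S_6 (6T16, order 720). By Dedekind's theorem, for a prime p not dividing disc(f) the degrees of the irreducible factors of f mod p form the cycle type of an element of G. Factoring f modulo the 17 such primes p <= 67 (skipping 2, 31, which divide the discriminant), each new pattern first appears at: mod 3: f = (x + 1)(x + 2)(x^4 + x^2 + 2), pattern 4+1+1; mod 5: f = (x^3 + 2x^2 + 2x + 2)(x^3 + 3x^2 + 2x + 3), pattern 3+3; mod 7: f = (x^6 + x^2 + 1), pattern 6; mod 11: f = (x^2 + 9)(x^2 + x + 7)(x^2 + 10x + 7), pattern 2+2+2; mod 13: f = (x^2 + 6)(x^4 + 7x^2 + 11), pattern 4+2; mod 37: f = (x + 5)(x + 32)(x^2 + 9x + 16)(x^2 + 28x + 16), pattern 2+2+1+1; mod 47: f = (x + 5)(x + 9)(x + 38)(x + 42)(x^2 + 12), pattern 2+1+1+1+1. No other pattern occurs in this range, so the set of observed cycle types is {4+1+1, 3+3, 6, 2+2+2, 4+2, 2+2+1+1, 2+1+1+1+1}. The candidates containing elements of all these cycle types are S_4 x C_2 (6T11) of order 48, S_6 (6T16) of order 720; the others are excluded. The observed types are precisely the cycle types that occur in S_4 x C_2 (6T11) (apart from the identity). Each of the other remaining candidates has further cycle types, and by the Chebotarev density theorem the matching factorization patterns would occur for a proportion of primes equal to their share of the group: S_6 (6T16) additionally contains elements of type 5+1, 3+2+1, 3+1+1+1 (304 of its 720 elements, about 42% of primes). None of the 17 primes tested shows any such pattern (for each of these groups the chance of that is below 10^-4), which rules them out. Hence G = S_4 x C_2 (6T11), of order 48. The Galois group S_4 x C_2 (6T11) has order 48, so the splitting field has degree 48 over Q.

48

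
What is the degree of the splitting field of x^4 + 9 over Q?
The degree of the splitting field over Q equals the order of the Galois group, so first determine the group. The polynomial is an irreducible quartic over Q and its discriminant is 186624 = 432^2, a perfect square, so the Galois group is contained in A_4. The resolvent cubic y^3 - 36*y splits completely over Q, which gives the Klein four-group V_4. The Galois group V_4 (4T2) has order 4, so the splitting field has degree 4 over Q.

4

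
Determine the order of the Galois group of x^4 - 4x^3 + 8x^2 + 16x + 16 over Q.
4

The degree of the splitting field over Q equals the order of the Galois group, so first determine the group. The polynomial is an irreducible quartic over Q and its discriminant is 9437184 = 3072^2, a perfect square, so the Galois group is contained in A_4. The resolvent cubic y^3 - 8*y^2 - 128*y splits completely over Q, which gives the Klein four-group V_4. The Galois group V_4 (4T2) has order 4, so the splitting field has degree 4 over Q.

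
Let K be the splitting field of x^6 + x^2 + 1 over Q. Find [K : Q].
48

The degree of the splitting field over Q equals the order of the Galois group, so first determine the group. The polynomial f is an irreducible sextic over Q, so G = Gal(f/Q) is one of the 16 transitive subgroups 6T1, ..., 6T16 of S_6. The discriminant of f is -61504, which is not a perfect square, so G is not contained in A_6. The transitive groups of degree 6 not contained in A_6 are: C_6 (6T1, order 6), S_3 (6T2, order 6), D_6 (6T3, order 12), C_3 x S_3 (6T5, order 18), A_4 x C_2 (6T6, order 24), S_4 (6T8, order 24), S_3 x S_3 (6T9, order 36), S_4 x C_2 (6T11, order 48), (S_3 x S_3) : C_2 (6T13, order 72), PGL(2,5) (6T14, order 120), S_6 (6T16, order 720). By Dedekind's theorem, for a prime p not dividing disc(f) the degrees of the irreducible factors of f mod p form the cycle type of an element of G. Factoring f modulo the 17 such primes p <= 67 (skipping 2, 31, which divide the discriminant), each new pattern first appears at: mod 3: f = (x + 1)(x + 2)(x^4 + x^2 + 2), pattern 4+1+1; mod 5: f = (x^3 + 2x^2 + 2x + 2)(x^3 + 3x^2 + 2x + 3), pattern 3+3; mod 7: f = (x^6 + x^2 + 1), pattern 6; mod 11: f = (x^2 + 9)(x^2 + x + 7)(x^2 + 10x + 7), pattern 2+2+2; mod 13: f = (x^2 + 6)(x^4 + 7x^2 + 11), pattern 4+2; mod 37: f = (x + 5)(x + 32)(x^2 + 9x + 16)(x^2 + 28x + 16), pattern 2+2+1+1; mod 47: f = (x + 5)(x + 9)(x + 38)(x + 42)(x^2 + 12), pattern 2+1+1+1+1. No other pattern occurs in this range, so the set of observed cycle types is {4+1+1, 3+3, 6, 2+2+2, 4+2, 2+2+1+1, 2+1+1+1+1}. The candidates containing elements of all these cycle types are S_4 x C_2 (6T11) of order 48, S_6 (6T16) of order 720; the others are excluded. The observed types are precisely the cycle types that occur in S_4 x C_2 (6T11) (apart from the identity). Each of the other remaining candidates has further cycle types, and by the Chebotarev density theorem the matching factorization patterns would occur for a proportion of primes equal to their share of the group: S_6 (6T16) additionally contains elements of type 5+1, 3+2+1, 3+1+1+1 (304 of its 720 elements, about 42% of primes). None of the 17 primes tested shows any such pattern (for each of these groups the chance of that is below 10^-4), which rules them out. Hence G = S_4 x C_2 (6T11), of order 48. The Galois group S_4 x C_2 (6T11) has order 48, so the splitting field has degree 48 over Q.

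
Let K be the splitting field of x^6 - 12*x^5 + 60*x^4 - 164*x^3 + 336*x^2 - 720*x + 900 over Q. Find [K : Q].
12

The degree of the splitting field over Q equals the order of the Galois group, so first determine the group. The polynomial f is an irreducible sextic over Q, so G = Gal(f/Q) is one of the 16 transitive subgroups 6T1, ..., 6T16 of S_6. The discriminant of f is -41622228172800, which is not a perfect square, so G is not contained in A_6. The transitive groups of degree 6 not contained in A_6 are: C_6 (6T1, order 6), S_3 (6T2, order 6), D_6 (6T3, order 12), C_3 x S_3 (6T5, order 18), A_4 x C_2 (6T6, order 24), S_4 (6T8, order 24), S_3 x S_3 (6T9, order 36), S_4 x C_2 (6T11, order 48), (S_3 x S_3) : C_2 (6T13, order 72), PGL(2,5) (6T14, order 120), S_6 (6T16, order 720). By Dedekind's theorem, for a prime p not dividing disc(f) the degrees of the irreducible factors of f mod p form the cycle type of an element of G. Factoring f modulo the 79 such primes p <= 431 (skipping 2, 3, 5, 11, which divide the discriminant), each new pattern first appears at: mod 7: f = (x^6 + 2x^5 + 4x^4 + 4x^3 + x + 4), pattern 6; mod 17: f = (x + 1)(x + 13)(x^2 + 10x + 11)(x^2 + 15x + 12), pattern 2+2+1+1; mod 19: f = (x^3 + 13x^2 + 10x + 3)(x^3 + 13x^2 + 14x + 15), pattern 3+3; mod 23: f = (x^2 + 2x + 14)(x^2 + 10x + 20)(x^2 + 22x + 18), pattern 2+2+2; mod 43: f = (x + 1)(x + 8)(x + 10)(x + 13)(x + 14)(x + 28), pattern 1+1+1+1+1+1. No other pattern occurs in this range, so the set of observed cycle types is {6, 2+2+1+1, 3+3, 2+2+2, 1+1+1+1+1+1}. The candidates containing elements of all these cycle types are D_6 (6T3) of order 12, A_4 x C_2 (6T6) of order 24, S_3 x S_3 (6T9) of order 36, S_4 x C_2 (6T11) of order 48, (S_3 x S_3) : C_2 (6T13) of order 72, PGL(2,5) (6T14) of order 120, S_6 (6T16) of order 720; the others are excluded. The observed types are precisely the cycle types that occur in D_6 (6T3). Each of the other remaining candidates has further cycle types, and by the Chebotarev density theorem the matching factorization patterns would occur for a proportion of primes equal to their share of the group: A_4 x C_2 (6T6) additionally contains elements of type 2+1+1+1+1 (3 of its 24 elements, about 12% of primes); S_3 x S_3 (6T9) additionally contains elements of type 3+1+1+1 (4 of its 36 elements, about 11% of primes); S_4 x C_2 (6T11) additionally contains elements of type 4+2, 4+1+1, 2+1+1+1+1 (15 of its 48 elements, about 31% of primes); (S_3 x S_3) : C_2 (6T13) additionally contains elements of type 4+2, 3+2+1, 3+1+1+1, 2+1+1+1+1 (40 of its 72 elements, about 56% of primes); PGL(2,5) (6T14) additionally contains elements of type 5+1, 4+1+1 (54 of its 120 elements, about 45% of primes); S_6 (6T16) additionally contains elements of type 5+1, 4+2, 4+1+1, 3+2+1, 3+1+1+1, 2+1+1+1+1 (499 of its 720 elements, about 69% of primes). None of the 79 primes tested shows any such pattern (for each of these groups the chance of that is below 10^-4), which rules them out. Hence G = D_6 (6T3), of order 12. The Galois group D_6 (6T3) has order 12, so the splitting field has degree 12 over Q.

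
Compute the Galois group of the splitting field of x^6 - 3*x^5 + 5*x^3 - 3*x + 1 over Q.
S_3

The polynomial f is an irreducible sextic over Q, so G = Gal(f/Q) is one of the 16 transitive subgroups 6T1, ..., 6T16 of S_6. The discriminant of f is -34992, which is not a perfect square, so G is not contained in A_6. The transitive groups of degree 6 not contained in A_6 are: C_6 (6T1, order 6), S_3 (6T2, order 6), D_6 (6T3, order 12), C_3 x S_3 (6T5, order 18), A_4 x C_2 (6T6, order 24), S_4 (6T8, order 24), S_3 x S_3 (6T9, order 36), S_4 x C_2 (6T11, order 48), (S_3 x S_3) : C_2 (6T13, order 72), PGL(2,5) (6T14, order 120), S_6 (6T16, order 720). By Dedekind's theorem, for a prime p not dividing disc(f) the degrees of the irreducible factors of f mod p form the cycle type of an element of G. Factoring f modulo the 23 such primes p <= 97 (skipping 2, 3, which divide the discriminant), each new pattern first appears at: mod 5: f = (x^2 + x + 1)(x^2 + 2x + 3)(x^2 + 4x + 2), pattern 2+2+2; mod 7: f = (x^3 + x^2 + 3x + 1)(x^3 + 3x^2 + x + 1), pattern 3+3; mod 31: f = (x + 3)(x + 7)(x + 9)(x + 21)(x + 23)(x + 27), pattern 1+1+1+1+1+1. No other pattern occurs in this range, so the set of observed cycle types is {2+2+2, 3+3, 1+1+1+1+1+1}. The candidates containing elements of all these cycle types are C_6 (6T1) of order 6, S_3 (6T2) of order 6, D_6 (6T3) of order 12, C_3 x S_3 (6T5) of order 18, A_4 x C_2 (6T6) of order 24, S_4 (6T8) of order 24, S_3 x S_3 (6T9) of order 36, S_4 x C_2 (6T11) of order 48, (S_3 x S_3) : C_2 (6T13) of order 72, PGL(2,5) (6T14) of order 120, S_6 (6T16) of order 720; the others are excluded. The observed types are precisely the cycle types that occur in S_3 (6T2). Each of the other remaining candidates has further cycle types, and by the Chebotarev density theorem the matching factorization patterns would occur for a proportion of primes equal to their share of the group: C_6 (6T1) additionally contains elements of type 6 (2 of its 6 elements, about 33% of primes); D_6 (6T3) additionally contains elements of type 6, 2+2+1+1 (5 of its 12 elements, about 42% of primes); C_3 x S_3 (6T5) additionally contains elements of type 6, 3+1+1+1 (10 of its 18 elements, about 56% of primes); A_4 x C_2 (6T6) additionally contains elements of type 6, 2+2+1+1, 2+1+1+1+1 (14 of its 24 elements, about 58% of primes); S_4 (6T8) additionally contains elements of type 4+1+1, 2+2+1+1 (9 of its 24 elements, about 38% of primes); S_3 x S_3 (6T9) additionally contains elements of type 6, 3+1+1+1, 2+2+1+1 (25 of its 36 elements, about 69% of primes); S_4 x C_2 (6T11) additionally contains elements of type 6, 4+2, 4+1+1, 2+2+1+1, 2+1+1+1+1 (32 of its 48 elements, about 67% of primes); (S_3 x S_3) : C_2 (6T13) additionally contains elements of type 6, 4+2, 3+2+1, 3+1+1+1, 2+2+1+1, 2+1+1+1+1 (61 of its 72 elements, about 85% of primes); PGL(2,5) (6T14) additionally contains elements of type 6, 5+1, 4+1+1, 2+2+1+1 (89 of its 120 elements, about 74% of primes); S_6 (6T16) additionally contains elements of type 6, 5+1, 4+2, 4+1+1, 3+2+1, 3+1+1+1, 2+2+1+1, 2+1+1+1+1 (664 of its 720 elements, about 92% of primes). None of the 23 primes tested shows any such pattern (for each of these groups the chance of that is below 10^-4), which rules them out. Hence G = S_3 (6T2), of order 6.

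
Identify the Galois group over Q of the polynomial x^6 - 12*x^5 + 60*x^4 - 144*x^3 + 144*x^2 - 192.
The polynomial f is an irreducible sextic over Q, so G = Gal(f/Q) is one of the 16 transitive subgroups 6T1, ..., 6T16 of S_6. The discriminant of f is 5410421842378752, which is not a perfect square, so G is not contained in A_6. The transitive groups of degree 6 not contained in A_6 are: C_6 (6T1, order 6), S_3 (6T2, order 6), D_6 (6T3, order 12), C_3 x S_3 (6T5, order 18), A_4 x C_2 (6T6, order 24), S_4 (6T8, order 24), S_3 x S_3 (6T9, order 36), S_4 x C_2 (6T11, order 48), (S_3 x S_3) : C_2 (6T13, order 72), PGL(2,5) (6T14, order 120), S_6 (6T16, order 720). By Dedekind's theorem, for a prime p not dividing disc(f) the degrees of the irreducible factors of f mod p form the cycle type of an element of G. Factoring f modulo the 23 such primes p <= 97 (skipping 2, 3, which divide the discriminant), each new pattern first appears at: mod 5: f = (x^6 + 3x^5 + x^3 + 4x^2 + 3), pattern 6; mod 11: f = (x + 3)(x + 10)(x^2 + 2x + 6)(x^2 + 6x + 7), pattern 2+2+1+1; mod 13: f = (x + 1)(x + 7)(x + 12)(x^3 + 7x^2 + 12x + 7), pattern 3+1+1+1; mod 31: f = (x^2 + 9x + 22)(x^2 + 11x + 8)(x^2 + 30x + 13), pattern 2+2+2; mod 97: f = (x^3 + 91x^2 + 12x + 17)(x^3 + 91x^2 + 12x + 80), pattern 3+3. No other pattern occurs in this range, so the set of observed cycle types is {6, 2+2+1+1, 3+1+1+1, 2+2+2, 3+3}. The candidates containing elements of all these cycle types are S_3 x S_3 (6T9) of order 36, (S_3 x S_3) : C_2 (6T13) of order 72, S_6 (6T16) of order 720; the others are excluded. The observed types are precisely the cycle types that occur in S_3 x S_3 (6T9) (apart from the identity). Each of the other remaining candidates has further cycle types, and by the Chebotarev density theorem the matching factorization patterns would occur for a proportion of primes equal to their share of the group: (S_3 x S_3) : C_2 (6T13) additionally contains elements of type 4+2, 3+2+1, 2+1+1+1+1 (36 of its 72 elements, about 50% of primes); S_6 (6T16) additionally contains elements of type 5+1, 4+2, 4+1+1, 3+2+1, 2+1+1+1+1 (459 of its 720 elements, about 64% of primes). None of the 23 primes tested shows any such pattern (for each of these groups the chance of that is below 10^-4), which rules them out. Hence G = S_3 x S_3 (6T9), of order 36.

S_3 x S_3 (order 36)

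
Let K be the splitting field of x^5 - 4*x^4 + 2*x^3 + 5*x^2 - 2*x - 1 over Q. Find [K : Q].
5

The degree of the splitting field over Q equals the order of the Galois group, so first determine the group. The polynomial f is an irreducible quintic over Q, so G = Gal(f/Q) is a transitive subgroup of S_5: one of C_5 (5T1, order 5), D_5 (5T2, order 10), F_20 (5T3, order 20), A_5 (5T4, order 60) or S_5 (5T5, order 120). The discriminant of f is 14641 = 121^2, a perfect square, so G is contained in A_5. The transitive groups of degree 5 contained in A_5 are: C_5 (5T1, order 5), D_5 (5T2, order 10), A_5 (5T4, order 60). By Dedekind's theorem, for a prime p not dividing disc(f) the degrees of the irreducible factors of f mod p form the cycle type of an element of G. Factoring f modulo the 14 such primes p <= 47 (skipping 11, which divides the discriminant), each new pattern first appears at: mod 2: f = (x^5 + x^2 + 1), pattern 5; mod 23: f = (x + 8)(x + 11)(x + 12)(x + 16)(x + 18), pattern 1+1+1+1+1. No other pattern occurs in this range, so the set of observed cycle types is {5, 1+1+1+1+1}. The candidates containing elements of all these cycle types are C_5 (5T1) of order 5, D_5 (5T2) of order 10, A_5 (5T4) of order 60; the others are excluded. The observed types are precisely the cycle types that occur in C_5 (5T1). Each of the other remaining candidates has further cycle types, and by the Chebotarev density theorem the matching factorization patterns would occur for a proportion of primes equal to their share of the group: D_5 (5T2) additionally contains elements of type 2+2+1 (5 of its 10 elements, about 50% of primes); A_5 (5T4) additionally contains elements of type 3+1+1, 2+2+1 (35 of its 60 elements, about 58% of primes). None of the 14 primes tested shows any such pattern (for each of these groups the chance of that is below 10^-4), which rules them out. Hence G = C_5 (5T1), of order 5. The Galois group C_5 (5T1) has order 5, so the splitting field has degree 5 over Q.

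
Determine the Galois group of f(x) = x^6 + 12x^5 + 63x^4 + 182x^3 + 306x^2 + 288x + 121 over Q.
The polynomial f is an irreducible sextic over Q, so G = Gal(f/Q) is one of the 16 transitive subgroups 6T1, ..., 6T16 of S_6. The discriminant of f is -16003008, which is not a perfect square, so G is not contained in A_6. The transitive groups of degree 6 not contained in A_6 are: C_6 (6T1, order 6), S_3 (6T2, order 6), D_6 (6T3, order 12), C_3 x S_3 (6T5, order 18), A_4 x C_2 (6T6, order 24), S_4 (6T8, order 24), S_3 x S_3 (6T9, order 36), S_4 x C_2 (6T11, order 48), (S_3 x S_3) : C_2 (6T13, order 72), PGL(2,5) (6T14, order 120), S_6 (6T16, order 720). By Dedekind's theorem, for a prime p not dividing disc(f) the degrees of the irreducible factors of f mod p form the cycle type of an element of G. Factoring f modulo the 21 such primes p <= 89 (skipping 2, 3, 7, which divide the discriminant), each new pattern first appears at: mod 5: f = (x^6 + 2x^5 + 3x^4 + 2x^3 + x^2 + 3x + 1), pattern 6; mod 11: f = (x)(x^5 + x^4 + 8x^3 + 6x^2 + 9x + 2), pattern 5+1; mod 13: f = (x + 3)(x + 7)(x^4 + 2x^3 + 9x^2 + 11x + 7), pattern 4+1+1; mod 23: f = (x + 5)(x + 9)(x^2 + 9x + 16)(x^2 + 12x + 14), pattern 2+2+1+1; mod 43: f = (x^3 + 25x^2 + 24x + 21)(x^3 + 30x^2 + 20x + 16), pattern 3+3; mod 61: f = (x^2 + 36x + 40)(x^2 + 47x + 41)(x^2 + 51x + 35), pattern 2+2+2. No other pattern occurs in this range, so the set of observed cycle types is {6, 5+1, 4+1+1, 2+2+1+1, 3+3, 2+2+2}. The candidates containing elements of all these cycle types are PGL(2,5) (6T14) of order 120, S_6 (6T16) of order 720; the others are excluded. The observed types are precisely the cycle types that occur in PGL(2,5) (6T14) (apart from the identity). Each of the other remaining candidates has further cycle types, and by the Chebotarev density theorem the matching factorization patterns would occur for a proportion of primes equal to their share of the group: S_6 (6T16) additionally contains elements of type 4+2, 3+2+1, 3+1+1+1, 2+1+1+1+1 (265 of its 720 elements, about 37% of primes). None of the 21 primes tested shows any such pattern (for each of these groups the chance of that is below 10^-4), which rules them out. Hence G = PGL(2,5) (6T14), of order 120.

6T14: PGL(2,5)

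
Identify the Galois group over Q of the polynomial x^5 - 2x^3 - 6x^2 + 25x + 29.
S_5

The polynomial f is an irreducible quintic over Q, so G = Gal(f/Q) is a transitive subgroup of S_5: one of C_5 (5T1, order 5), D_5 (5T2, order 10), F_20 (5T3, order 20), A_5 (5T4, order 60) or S_5 (5T5, order 120). The discriminant of f is 6973049989, which is not a perfect square, so G is not contained in A_5. The transitive groups of degree 5 not contained in A_5 are: F_20 (5T3, order 20), S_5 (5T5, order 120). By Dedekind's theorem, for a prime p not dividing disc(f) the degrees of the irreducible factors of f mod p form the cycle type of an element of G. Factoring f modulo the first such prime p = 2, each new pattern first appears at: mod 2: f = (x^2 + x + 1)(x^3 + x^2 + 1), pattern 3+2. No other pattern occurs in this range, so the set of observed cycle types is {3+2}. Among the candidates above, the only group containing elements of all these cycle types is S_5 (5T5) — F_20 (5T3) lacks at least one of them. Hence G = S_5 (5T5), of order 120.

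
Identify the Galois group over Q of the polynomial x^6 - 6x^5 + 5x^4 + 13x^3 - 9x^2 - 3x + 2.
The polynomial f is an irreducible sextic over Q, so G = Gal(f/Q) is one of the 16 transitive subgroups 6T1, ..., 6T16 of S_6. The discriminant of f is 30991489 = 5567^2, a perfect square, so G is contained in A_6. The transitive groups of degree 6 contained in A_6 are: A_4 (6T4, order 12), S_4 (6T7, order 24), (C_3 x C_3) : C_4 (6T10, order 36), PSL(2,5) (6T12, order 60), A_6 (6T15, order 360). By Dedekind's theorem, for a prime p not dividing disc(f) the degrees of the irreducible factors of f mod p form the cycle type of an element of G. Factoring f modulo the 21 such primes p <= 79 (skipping 19, which divides the discriminant), each new pattern first appears at: mod 2: f = (x)(x^5 + x^3 + x^2 + x + 1), pattern 5+1; mod 7: f = (x^3 + 2x^2 + 4x + 5)(x^3 + 6x^2 + 3x + 6), pattern 3+3; mod 61: f = (x + 36)(x + 58)(x^2 + 9x + 38)(x^2 + 13x + 25), pattern 2+2+1+1. No other pattern occurs in this range, so the set of observed cycle types is {5+1, 3+3, 2+2+1+1}. The candidates containing elements of all these cycle types are PSL(2,5) (6T12) of order 60, A_6 (6T15) of order 360; the others are excluded. The observed types are precisely the cycle types that occur in PSL(2,5) (6T12) (apart from the identity). Each of the other remaining candidates has further cycle types, and by the Chebotarev density theorem the matching factorization patterns would occur for a proportion of primes equal to their share of the group: A_6 (6T15) additionally contains elements of type 4+2, 3+1+1+1 (130 of its 360 elements, about 36% of primes). None of the 21 primes tested shows any such pattern (for each of these groups the chance of that is below 10^-4), which rules them out. Hence G = PSL(2,5) (6T12), of order 60.

PSL(2,5), A_5 acting on 6 points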